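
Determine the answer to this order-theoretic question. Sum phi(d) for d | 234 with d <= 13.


Divisors of 234 up to 13: [1, 2, 3, 6, 9, 13]
phi values: [1, 1, 2, 2, 6, 12]
Sum = 24


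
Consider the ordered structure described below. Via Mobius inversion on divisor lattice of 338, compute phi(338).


phi(n) = n * prod_{p|n} (1 - 1/p).
Prime divisors of 338: [2, 13]
phi(338) = 338 * (1 - 1/2) * (1 - 1/13)
phi(338) = 156


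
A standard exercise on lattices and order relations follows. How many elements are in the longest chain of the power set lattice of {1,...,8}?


A chain is a totally ordered subset; we count the number of elements in a maximum chain.
Compute, for each element x, the size of the longest chain ending at x:
  {}: 1
  {1}: 2
  {2}: 2
  {3}: 2
  {4}: 2
  {5}: 2
  ...
A maximum chain: {} < {1} < {1,2} < {1,2,3} < {1,2,3,4} < {1,2,3,4,5} < {1,2,3,4,5,6} < {1,2,3,4,5,6,7} < {1,2,3,4,5,6,7,8}
Number of elements in the longest chain: 9


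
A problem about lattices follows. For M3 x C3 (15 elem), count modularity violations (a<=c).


Modular law: if a <= c then a v (b ^ c) = (a v b) ^ c.
Check all triples (a,b,c) with a <= c among 15 elements.
This lattice is modular (diamonds M_m and their chain-products are modular).
Total violating triples: 0


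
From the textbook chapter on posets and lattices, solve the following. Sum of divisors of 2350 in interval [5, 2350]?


Interval [5,2350] in divisors of 2350: [5, 10, 25, 50, 235, 470, 1175, 2350]
Sum = 4320


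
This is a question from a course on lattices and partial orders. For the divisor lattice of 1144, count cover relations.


A cover relation a -< b holds when a < b with no c strictly between.
Cover relations:
  1 -< 2
  1 -< 11
  1 -< 13
  2 -< 4
  2 -< 22
  2 -< 26
  4 -< 8
  4 -< 44
  ...20 more
Total: 28


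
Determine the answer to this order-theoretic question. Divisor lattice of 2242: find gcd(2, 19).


In a divisor lattice, meet = gcd (greatest common divisor).
By Euclidean algorithm or factoring: gcd(2,19) = 1


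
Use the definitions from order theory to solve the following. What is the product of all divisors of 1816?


Divisors of 1816: [1, 2, 4, 8, 227, 454, 908, 1816]
Product = n^(d(n)/2) = 1816^(8/2)
Product = 10875854196736


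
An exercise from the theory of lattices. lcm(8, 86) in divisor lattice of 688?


Join=lcm.
gcd(8,86)=2
lcm=344


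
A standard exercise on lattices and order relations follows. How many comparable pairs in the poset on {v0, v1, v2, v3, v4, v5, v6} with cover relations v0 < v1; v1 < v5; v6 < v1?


A comparable pair {a,b} has a < b or b < a in the order.
Count unordered pairs where one element is strictly below the other.
Examples: {v0,v1}, {v0,v5}, {v1,v5}, {v1,v6}, ...
Total comparable pairs: 5


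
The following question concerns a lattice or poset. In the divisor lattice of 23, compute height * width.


Height = length of longest chain minus 1; width = size of largest antichain.
A maximum chain: 1 | 23  (height 1).
A maximum antichain: {1}  (width 1).
Product = 1 * 1 = 1


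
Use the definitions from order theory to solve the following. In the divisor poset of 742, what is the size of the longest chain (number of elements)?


A chain is a totally ordered subset; we count the number of elements in a maximum chain.
Compute, for each element x, the size of the longest chain ending at x:
  1: 1
  2: 2
  7: 2
  53: 2
  14: 3
  106: 3
  ...
A maximum chain: 1 < 2 < 14 < 742
Number of elements in the longest chain: 4


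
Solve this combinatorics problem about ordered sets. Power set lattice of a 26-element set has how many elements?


Power set = 2^n.
2^26 = 67108864


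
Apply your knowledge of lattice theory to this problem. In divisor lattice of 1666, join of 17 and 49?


In a divisor lattice, join = lcm (least common multiple).
gcd(17,49) = 1
lcm(17,49) = 17*49/gcd = 833/1 = 833


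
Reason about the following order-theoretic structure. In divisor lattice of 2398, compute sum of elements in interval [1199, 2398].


Interval [1199,2398] in divisors of 2398: [1199, 2398]
Sum = 3597


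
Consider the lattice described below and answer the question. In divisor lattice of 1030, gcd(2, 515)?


Meet=gcd.
gcd(2,515)=1


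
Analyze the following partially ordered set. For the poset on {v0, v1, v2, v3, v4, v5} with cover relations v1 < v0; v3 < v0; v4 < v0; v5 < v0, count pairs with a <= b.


The order relation is {(a,b) : a <= b}, reflexive so it includes (a,a).
Examples: (v0,v0), (v1,v0), (v1,v1), (v2,v2), (v3,v0), ...
Total ordered pairs: 10


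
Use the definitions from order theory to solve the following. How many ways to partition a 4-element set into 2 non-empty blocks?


S(n,k) = k*S(n-1,k) + S(n-1,k-1).
S(3,2) = 3, S(3,1) = 1
S(4,2) = 2*3 + 1 = 6 + 1
S(4,2) = 7


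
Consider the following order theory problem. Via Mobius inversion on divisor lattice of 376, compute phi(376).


phi(n) = n * prod_{p|n} (1 - 1/p).
Prime divisors of 376: [2, 47]
phi(376) = 376 * (1 - 1/2) * (1 - 1/47)
phi(376) = 184


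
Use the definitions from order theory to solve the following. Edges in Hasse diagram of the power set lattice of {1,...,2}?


A cover relation a -< b holds when a < b with no c strictly between.
Cover relations:
  {} -< {1}
  {} -< {2}
  {1} -< {1,2}
  {2} -< {1,2}
Total: 4


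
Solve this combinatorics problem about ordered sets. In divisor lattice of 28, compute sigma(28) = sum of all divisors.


sigma(n) = sum of divisors.
Divisors of 28: [1, 2, 4, 7, 14, 28]
Sum = 56


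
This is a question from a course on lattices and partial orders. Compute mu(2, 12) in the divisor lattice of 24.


In a divisor lattice, mu(a,b) = mu(b/a) where mu is the classical Mobius function.
b/a = 12/2 = 6
Prime factorization of 6: primes [2, 3]
6 is squarefree with 2 prime factor(s), so mu(6) = (-1)^2 = 1


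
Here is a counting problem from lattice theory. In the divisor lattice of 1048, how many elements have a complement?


An element a is complemented if some b has a meet b = bottom, a join b = top.
a is complemented iff gcd(a, n/a)=1, i.e. a is a unitary divisor of 1048.
Complemented elements: 1, 8, 131, 1048
Count: 4


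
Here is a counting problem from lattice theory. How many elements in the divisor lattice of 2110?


Divisors of 2110: [1, 2, 5, 10, 211, 422, 1055, 2110]
Count: 8


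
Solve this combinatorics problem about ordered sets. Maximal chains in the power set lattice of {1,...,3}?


A maximal chain goes from the minimum element to a maximal element via cover relations.
Counting all min-to-max paths in the cover graph.
Total maximal chains: 6


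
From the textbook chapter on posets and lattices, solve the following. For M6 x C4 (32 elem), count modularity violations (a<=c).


Modular law: if a <= c then a v (b ^ c) = (a v b) ^ c.
Check all triples (a,b,c) with a <= c among 32 elements.
This lattice is modular (diamonds M_m and their chain-products are modular).
Total violating triples: 0


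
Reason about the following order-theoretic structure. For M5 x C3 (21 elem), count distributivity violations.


Distributive law: a ^ (b v c) = (a ^ b) v (a ^ c).
Check all 21^3 = 9261 ordered triples (a,b,c).
  e.g. a=(a1,0), b=(a2,0), c=(a3,0): lhs=(a1,0) != rhs=(0,0)
  e.g. a=(a1,0), b=(a2,0), c=(a3,1): lhs=(a1,0) != rhs=(0,0)
Total violating triples: 1620


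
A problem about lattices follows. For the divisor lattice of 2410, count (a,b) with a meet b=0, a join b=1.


Complement pair (a,b): a meet b = bottom, a join b = top.
Here: gcd(a,b)=1 and lcm(a,b)=2410, i.e. a*b=2410 with a,b coprime.
Pairs found: (1,2410), (2,1205), (5,482), (10,241), ... (4 more)
Total ordered pairs: 8


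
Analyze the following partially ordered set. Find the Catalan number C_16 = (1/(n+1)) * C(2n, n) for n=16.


C(n) = C(2n, n) / (n+1).
C(32, 16) = 601080390
C(16) = 601080390 / 17 = 35357670


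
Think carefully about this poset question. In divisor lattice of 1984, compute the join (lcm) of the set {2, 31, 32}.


In a divisor lattice, join = lcm (least common multiple).
Compute lcm iteratively: start with first element, then lcm(current, next).
Elements: [2, 31, 32]
lcm(2,31) = 62
lcm(62,32) = 992
Final lcm = 992


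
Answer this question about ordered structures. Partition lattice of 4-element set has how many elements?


B(n) = number of set partitions of an n-element set.
B(n) satisfies the recurrence: B(n+1) = sum_k C(n,k)*B(k).
B(4) = 15


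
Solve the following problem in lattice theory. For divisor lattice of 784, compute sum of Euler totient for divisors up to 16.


Divisors of 784 up to 16: [1, 2, 4, 7, 8, 14, 16]
phi values: [1, 1, 2, 6, 4, 6, 8]
Sum = 28


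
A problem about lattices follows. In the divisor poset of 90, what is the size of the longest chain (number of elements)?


A chain is a totally ordered subset; we count the number of elements in a maximum chain.
Compute, for each element x, the size of the longest chain ending at x:
  1: 1
  2: 2
  3: 2
  5: 2
  9: 3
  6: 3
  ...
A maximum chain: 1 < 2 < 6 < 18 < 90
Number of elements in the longest chain: 5


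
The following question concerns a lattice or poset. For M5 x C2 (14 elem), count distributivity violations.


Distributive law: a ^ (b v c) = (a ^ b) v (a ^ c).
Check all 14^3 = 2744 ordered triples (a,b,c).
  e.g. a=(a1,0), b=(a2,0), c=(a3,0): lhs=(a1,0) != rhs=(0,0)
  e.g. a=(a1,0), b=(a2,0), c=(a3,1): lhs=(a1,0) != rhs=(0,0)
Total violating triples: 480


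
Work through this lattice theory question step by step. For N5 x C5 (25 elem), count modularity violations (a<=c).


Modular law: if a <= c then a v (b ^ c) = (a v b) ^ c.
Check all triples (a,b,c) with a <= c among 25 elements.
  e.g. a=(a,0), b=(c,0), c=(b,0): lhs=(a,0) != rhs=(b,0)
  e.g. a=(a,0), b=(c,1), c=(b,0): lhs=(a,0) != rhs=(b,0)
Total violating triples: 75


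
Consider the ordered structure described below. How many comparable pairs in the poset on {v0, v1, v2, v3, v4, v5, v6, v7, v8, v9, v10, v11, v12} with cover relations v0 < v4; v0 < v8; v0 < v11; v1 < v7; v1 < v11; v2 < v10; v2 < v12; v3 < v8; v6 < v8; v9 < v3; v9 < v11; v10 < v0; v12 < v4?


A comparable pair {a,b} has a < b or b < a in the order.
Count unordered pairs where one element is strictly below the other.
Examples: {v0,v2}, {v0,v4}, {v0,v8}, {v0,v10}, ...
Total comparable pairs: 21


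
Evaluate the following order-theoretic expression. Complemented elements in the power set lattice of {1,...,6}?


An element a is complemented if some b has a meet b = bottom, a join b = top.
every subset A has complement S\A, so all elements are complemented.
Complemented elements: {}, {1}, {2}, {3}, {4}, {5}, ... (58 more)
Count: 64


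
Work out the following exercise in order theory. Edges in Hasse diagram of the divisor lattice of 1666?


A cover relation a -< b holds when a < b with no c strictly between.
Cover relations:
  1 -< 2
  1 -< 7
  1 -< 17
  2 -< 14
  2 -< 34
  7 -< 14
  7 -< 49
  7 -< 119
  ...12 more
Total: 20


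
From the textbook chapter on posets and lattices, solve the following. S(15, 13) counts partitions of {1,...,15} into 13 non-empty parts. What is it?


S(n,k) = k*S(n-1,k) + S(n-1,k-1).
S(14,13) = 91, S(14,12) = 3367
S(15,13) = 13*91 + 3367 = 1183 + 3367
S(15,13) = 4550


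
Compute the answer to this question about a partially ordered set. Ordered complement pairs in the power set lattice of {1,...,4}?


Complement pair (a,b): a meet b = bottom, a join b = top.
Here: A intersect B = {} and A union B = {1,...,4}.
Pairs found: ({},{1,2,3,4}), ({1},{2,3,4}), ({2},{1,3,4}), ({3},{1,2,4}), ... (12 more)
Total ordered pairs: 16


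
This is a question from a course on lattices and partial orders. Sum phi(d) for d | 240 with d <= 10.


Divisors of 240 up to 10: [1, 2, 3, 4, 5, 6, 8, 10]
phi values: [1, 1, 2, 2, 4, 2, 4, 4]
Sum = 20


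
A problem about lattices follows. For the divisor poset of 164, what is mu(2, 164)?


In a divisor lattice, mu(a,b) = mu(b/a) where mu is the classical Mobius function.
b/a = 164/2 = 82
Prime factorization of 82: primes [2, 41]
82 is squarefree with 2 prime factor(s), so mu(82) = (-1)^2 = 1


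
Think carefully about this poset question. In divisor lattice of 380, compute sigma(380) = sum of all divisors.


sigma(n) = sum of divisors.
Divisors of 380: [1, 2, 4, 5, 10, 19, 20, 38, 76, 95, 190, 380]
Sum = 840


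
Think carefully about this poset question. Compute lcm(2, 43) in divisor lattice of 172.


In a divisor lattice, join = lcm (least common multiple).
gcd(2,43) = 1
lcm(2,43) = 2*43/gcd = 86/1 = 86


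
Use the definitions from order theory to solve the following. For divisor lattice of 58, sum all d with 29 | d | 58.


Interval [29,58] in divisors of 58: [29, 58]
Sum = 87


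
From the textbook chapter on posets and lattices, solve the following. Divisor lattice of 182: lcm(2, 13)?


Join=lcm.
gcd(2,13)=1
lcm=26


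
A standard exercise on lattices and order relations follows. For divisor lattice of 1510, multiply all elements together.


Divisors of 1510: [1, 2, 5, 10, 151, 302, 755, 1510]
Product = n^(d(n)/2) = 1510^(8/2)
Product = 5198856010000


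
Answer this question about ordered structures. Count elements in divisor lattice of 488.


Divisors of 488: [1, 2, 4, 8, 61, 122, 244, 488]
Count: 8


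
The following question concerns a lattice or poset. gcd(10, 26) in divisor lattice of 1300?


Meet=gcd.
gcd(10,26)=2


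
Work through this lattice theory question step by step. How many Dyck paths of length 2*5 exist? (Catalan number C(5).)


C(n) = C(2n, n) / (n+1).
C(10, 5) = 252
C(5) = 252 / 6 = 42


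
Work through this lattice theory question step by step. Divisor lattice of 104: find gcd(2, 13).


In a divisor lattice, meet = gcd (greatest common divisor).
By Euclidean algorithm or factoring: gcd(2,13) = 1


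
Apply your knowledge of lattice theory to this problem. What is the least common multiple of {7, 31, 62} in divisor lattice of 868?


In a divisor lattice, join = lcm (least common multiple).
Compute lcm iteratively: start with first element, then lcm(current, next).
Elements: [7, 31, 62]
lcm(7,31) = 217
lcm(217,62) = 434
Final lcm = 434


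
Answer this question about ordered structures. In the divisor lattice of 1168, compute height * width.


Height = length of longest chain minus 1; width = size of largest antichain.
A maximum chain: 1 | 73 | 146 | 292 | 584 | 1168  (height 5).
A maximum antichain: {2, 73}  (width 2).
Product = 5 * 2 = 10


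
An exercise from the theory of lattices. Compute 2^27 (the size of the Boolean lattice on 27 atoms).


Power set = 2^n.
2^27 = 134217728


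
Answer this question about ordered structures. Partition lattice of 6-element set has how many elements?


B(n) = number of set partitions of an n-element set.
B(n) satisfies the recurrence: B(n+1) = sum_k C(n,k)*B(k).
B(6) = 203


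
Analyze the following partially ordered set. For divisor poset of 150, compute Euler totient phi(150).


phi(n) = n * prod_{p|n} (1 - 1/p).
Prime divisors of 150: [2, 3, 5]
phi(150) = 150 * (1 - 1/2) * (1 - 1/3) * (1 - 1/5)
phi(150) = 40


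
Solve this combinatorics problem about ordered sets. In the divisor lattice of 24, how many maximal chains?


A maximal chain goes from the minimum element to a maximal element via cover relations.
Counting all min-to-max paths in the cover graph.
Total maximal chains: 4


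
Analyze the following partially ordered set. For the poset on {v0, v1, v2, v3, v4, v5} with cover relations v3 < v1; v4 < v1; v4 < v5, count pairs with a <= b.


The order relation is {(a,b) : a <= b}, reflexive so it includes (a,a).
Examples: (v0,v0), (v1,v1), (v2,v2), (v3,v1), (v3,v3), ...
Total ordered pairs: 9


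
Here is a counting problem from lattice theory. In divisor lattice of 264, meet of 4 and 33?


In a divisor lattice, meet = gcd (greatest common divisor).
By Euclidean algorithm or factoring: gcd(4,33) = 1


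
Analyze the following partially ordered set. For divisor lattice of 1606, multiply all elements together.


Divisors of 1606: [1, 2, 11, 22, 73, 146, 803, 1606]
Product = n^(d(n)/2) = 1606^(8/2)
Product = 6652458343696


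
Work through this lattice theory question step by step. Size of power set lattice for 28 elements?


Power set = 2^n.
2^28 = 268435456


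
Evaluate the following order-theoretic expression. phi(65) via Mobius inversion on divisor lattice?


phi(n) = n * prod_{p|n} (1 - 1/p).
Prime divisors of 65: [5, 13]
phi(65) = 65 * (1 - 1/5) * (1 - 1/13)
phi(65) = 48


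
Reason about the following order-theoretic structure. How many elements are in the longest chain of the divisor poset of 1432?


A chain is a totally ordered subset; we count the number of elements in a maximum chain.
Compute, for each element x, the size of the longest chain ending at x:
  1: 1
  2: 2
  179: 2
  4: 3
  8: 4
  358: 3
  ...
A maximum chain: 1 < 2 < 4 < 8 < 1432
Number of elements in the longest chain: 5


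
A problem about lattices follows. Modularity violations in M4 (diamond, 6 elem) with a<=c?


Modular law: if a <= c then a v (b ^ c) = (a v b) ^ c.
Check all triples (a,b,c) with a <= c among 6 elements.
This lattice is modular (diamonds M_m and their chain-products are modular).
Total violating triples: 0


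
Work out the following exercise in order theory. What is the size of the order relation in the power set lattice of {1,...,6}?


The order relation is {(a,b) : a <= b}, reflexive so it includes (a,a).
Examples: ({},{}), ({},{1,2}), ({},{1,2,3}), ({},{1,2,3,4}), ({},{1,2,3,4,5}), ...
Total ordered pairs: 729


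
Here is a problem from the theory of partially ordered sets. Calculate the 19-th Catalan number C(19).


C(n) = C(2n, n) / (n+1).
C(38, 19) = 35345263800
C(19) = 35345263800 / 20 = 1767263190


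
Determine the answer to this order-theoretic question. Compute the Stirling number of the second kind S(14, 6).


S(n,k) = k*S(n-1,k) + S(n-1,k-1).
S(13,6) = 9321312, S(13,5) = 7508501
S(14,6) = 6*9321312 + 7508501 = 55927872 + 7508501
S(14,6) = 63436373


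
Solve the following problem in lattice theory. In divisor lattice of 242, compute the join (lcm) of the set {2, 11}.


In a divisor lattice, join = lcm (least common multiple).
Compute lcm iteratively: start with first element, then lcm(current, next).
Elements: [2, 11]
lcm(2,11) = 22
Final lcm = 22


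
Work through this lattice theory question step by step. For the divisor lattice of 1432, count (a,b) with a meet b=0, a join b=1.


Complement pair (a,b): a meet b = bottom, a join b = top.
Here: gcd(a,b)=1 and lcm(a,b)=1432, i.e. a*b=1432 with a,b coprime.
Pairs found: (1,1432), (8,179), (179,8), (1432,1)
Total ordered pairs: 4


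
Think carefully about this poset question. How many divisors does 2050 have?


Divisors of 2050: [1, 2, 5, 10, 25, 41, 50, 82, 205, 410, 1025, 2050]
Count: 12


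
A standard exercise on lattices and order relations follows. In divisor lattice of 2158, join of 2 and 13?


In a divisor lattice, join = lcm (least common multiple).
gcd(2,13) = 1
lcm(2,13) = 2*13/gcd = 26/1 = 26


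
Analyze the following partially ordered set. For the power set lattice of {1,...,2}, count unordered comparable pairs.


A comparable pair {a,b} has a < b or b < a in the order.
Count unordered pairs where one element is strictly below the other.
Examples: {{},{1}}, {{},{2}}, {{},{1,2}}, {{1},{1,2}}, ...
Total comparable pairs: 5


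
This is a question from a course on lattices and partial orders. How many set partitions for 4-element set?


B(n) = number of set partitions of an n-element set.
B(n) satisfies the recurrence: B(n+1) = sum_k C(n,k)*B(k).
B(4) = 15


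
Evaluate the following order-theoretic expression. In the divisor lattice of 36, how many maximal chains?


A maximal chain goes from the minimum element to a maximal element via cover relations.
Counting all min-to-max paths in the cover graph.
Total maximal chains: 6


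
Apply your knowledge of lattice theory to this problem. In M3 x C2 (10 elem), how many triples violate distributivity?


Distributive law: a ^ (b v c) = (a ^ b) v (a ^ c).
Check all 10^3 = 1000 ordered triples (a,b,c).
  e.g. a=(a1,0), b=(a2,0), c=(a3,0): lhs=(a1,0) != rhs=(0,0)
  e.g. a=(a1,0), b=(a2,0), c=(a3,1): lhs=(a1,0) != rhs=(0,0)
Total violating triples: 48


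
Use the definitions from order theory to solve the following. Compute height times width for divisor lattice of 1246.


Height = length of longest chain minus 1; width = size of largest antichain.
A maximum chain: 1 | 89 | 623 | 1246  (height 3).
A maximum antichain: {2, 7, 89}  (width 3).
Product = 3 * 3 = 9


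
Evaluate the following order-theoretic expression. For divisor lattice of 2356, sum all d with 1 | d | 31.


Interval [1,31] in divisors of 2356: [1, 31]
Sum = 32


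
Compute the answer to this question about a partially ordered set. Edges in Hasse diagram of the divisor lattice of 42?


A cover relation a -< b holds when a < b with no c strictly between.
Cover relations:
  1 -< 2
  1 -< 3
  1 -< 7
  2 -< 6
  2 -< 14
  3 -< 6
  3 -< 21
  6 -< 42
  ...4 more
Total: 12


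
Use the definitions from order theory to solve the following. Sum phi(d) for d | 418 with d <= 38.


Divisors of 418 up to 38: [1, 2, 11, 19, 22, 38]
phi values: [1, 1, 10, 18, 10, 18]
Sum = 58


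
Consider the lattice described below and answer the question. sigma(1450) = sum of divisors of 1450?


sigma(n) = sum of divisors.
Divisors of 1450: [1, 2, 5, 10, 25, 29, 50, 58, 145, 290, 725, 1450]
Sum = 2790


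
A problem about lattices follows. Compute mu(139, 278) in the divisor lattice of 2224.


In a divisor lattice, mu(a,b) = mu(b/a) where mu is the classical Mobius function.
b/a = 278/139 = 2
Prime factorization of 2: primes [2]
2 is squarefree with 1 prime factor(s), so mu(2) = (-1)^1 = -1


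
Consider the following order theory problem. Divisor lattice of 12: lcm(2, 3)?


Join=lcm.
gcd(2,3)=1
lcm=6


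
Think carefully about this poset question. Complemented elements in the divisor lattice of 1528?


An element a is complemented if some b has a meet b = bottom, a join b = top.
a is complemented iff gcd(a, n/a)=1, i.e. a is a unitary divisor of 1528.
Complemented elements: 1, 8, 191, 1528
Count: 4


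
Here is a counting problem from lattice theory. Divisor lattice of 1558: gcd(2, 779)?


Meet=gcd.
gcd(2,779)=1


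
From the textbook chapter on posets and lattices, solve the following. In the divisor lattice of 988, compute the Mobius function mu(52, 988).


In a divisor lattice, mu(a,b) = mu(b/a) where mu is the classical Mobius function.
b/a = 988/52 = 19
Prime factorization of 19: primes [19]
19 is squarefree with 1 prime factor(s), so mu(19) = (-1)^1 = -1


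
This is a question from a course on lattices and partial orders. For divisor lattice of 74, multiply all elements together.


Divisors of 74: [1, 2, 37, 74]
Product = n^(d(n)/2) = 74^(4/2)
Product = 5476


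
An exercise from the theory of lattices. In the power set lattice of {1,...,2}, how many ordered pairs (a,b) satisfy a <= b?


The order relation is {(a,b) : a <= b}, reflexive so it includes (a,a).
Examples: ({},{}), ({},{1,2}), ({},{1}), ({},{2}), ({1,2},{1,2}), ...
Total ordered pairs: 9


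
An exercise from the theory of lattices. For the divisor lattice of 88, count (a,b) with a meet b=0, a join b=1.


Complement pair (a,b): a meet b = bottom, a join b = top.
Here: gcd(a,b)=1 and lcm(a,b)=88, i.e. a*b=88 with a,b coprime.
Pairs found: (1,88), (8,11), (11,8), (88,1)
Total ordered pairs: 4


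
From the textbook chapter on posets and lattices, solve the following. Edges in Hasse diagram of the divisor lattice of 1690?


A cover relation a -< b holds when a < b with no c strictly between.
Cover relations:
  1 -< 2
  1 -< 5
  1 -< 13
  2 -< 10
  2 -< 26
  5 -< 10
  5 -< 65
  10 -< 130
  ...12 more
Total: 20


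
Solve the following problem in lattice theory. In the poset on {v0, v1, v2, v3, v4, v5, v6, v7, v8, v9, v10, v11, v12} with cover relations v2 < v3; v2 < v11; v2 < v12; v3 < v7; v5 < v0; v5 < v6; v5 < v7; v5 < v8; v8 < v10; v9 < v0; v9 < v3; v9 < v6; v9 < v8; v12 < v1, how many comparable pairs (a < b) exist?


A comparable pair {a,b} has a < b or b < a in the order.
Count unordered pairs where one element is strictly below the other.
Examples: {v0,v5}, {v0,v9}, {v1,v2}, {v1,v12}, ...
Total comparable pairs: 19


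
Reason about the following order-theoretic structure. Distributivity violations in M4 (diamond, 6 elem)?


Distributive law: a ^ (b v c) = (a ^ b) v (a ^ c).
Check all 6^3 = 216 ordered triples (a,b,c).
  e.g. a=a1, b=a2, c=a3: lhs=a1 != rhs=0
  e.g. a=a1, b=a2, c=a4: lhs=a1 != rhs=0
Total violating triples: 24


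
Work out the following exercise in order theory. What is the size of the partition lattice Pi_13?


B(n) = number of set partitions of an n-element set.
B(n) satisfies the recurrence: B(n+1) = sum_k C(n,k)*B(k).
B(13) = 27644437


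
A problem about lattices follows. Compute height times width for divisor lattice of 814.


Height = length of longest chain minus 1; width = size of largest antichain.
A maximum chain: 1 | 37 | 407 | 814  (height 3).
A maximum antichain: {2, 11, 37}  (width 3).
Product = 3 * 3 = 9


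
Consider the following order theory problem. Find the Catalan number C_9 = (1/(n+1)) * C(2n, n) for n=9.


C(n) = C(2n, n) / (n+1).
C(18, 9) = 48620
C(9) = 48620 / 10 = 4862


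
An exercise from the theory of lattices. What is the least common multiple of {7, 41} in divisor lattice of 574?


In a divisor lattice, join = lcm (least common multiple).
Compute lcm iteratively: start with first element, then lcm(current, next).
Elements: [7, 41]
lcm(7,41) = 287
Final lcm = 287


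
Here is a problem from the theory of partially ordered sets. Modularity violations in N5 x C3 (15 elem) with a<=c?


Modular law: if a <= c then a v (b ^ c) = (a v b) ^ c.
Check all triples (a,b,c) with a <= c among 15 elements.
  e.g. a=(a,0), b=(c,0), c=(b,0): lhs=(a,0) != rhs=(b,0)
  e.g. a=(a,0), b=(c,1), c=(b,0): lhs=(a,0) != rhs=(b,0)
Total violating triples: 18


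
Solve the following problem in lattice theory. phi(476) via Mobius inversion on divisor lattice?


phi(n) = n * prod_{p|n} (1 - 1/p).
Prime divisors of 476: [2, 7, 17]
phi(476) = 476 * (1 - 1/2) * (1 - 1/7) * (1 - 1/17)
phi(476) = 192


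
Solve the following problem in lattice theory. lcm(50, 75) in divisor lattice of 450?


Join=lcm.
gcd(50,75)=25
lcm=150


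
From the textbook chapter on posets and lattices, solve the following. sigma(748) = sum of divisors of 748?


sigma(n) = sum of divisors.
Divisors of 748: [1, 2, 4, 11, 17, 22, 34, 44, 68, 187, 374, 748]
Sum = 1512


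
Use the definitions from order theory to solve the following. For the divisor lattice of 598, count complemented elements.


An element a is complemented if some b has a meet b = bottom, a join b = top.
a is complemented iff gcd(a, n/a)=1, i.e. a is a unitary divisor of 598.
Complemented elements: 1, 2, 13, 23, 26, 46, ... (2 more)
Count: 8


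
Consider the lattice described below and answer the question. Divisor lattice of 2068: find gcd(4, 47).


In a divisor lattice, meet = gcd (greatest common divisor).
By Euclidean algorithm or factoring: gcd(4,47) = 1


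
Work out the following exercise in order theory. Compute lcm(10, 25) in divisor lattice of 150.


In a divisor lattice, join = lcm (least common multiple).
gcd(10,25) = 5
lcm(10,25) = 10*25/gcd = 250/5 = 50


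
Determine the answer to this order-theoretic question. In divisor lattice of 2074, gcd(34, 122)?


Meet=gcd.
gcd(34,122)=2


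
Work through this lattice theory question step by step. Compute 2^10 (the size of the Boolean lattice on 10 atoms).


Power set = 2^n.
2^10 = 1024


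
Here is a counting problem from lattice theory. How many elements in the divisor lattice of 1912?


Divisors of 1912: [1, 2, 4, 8, 239, 478, 956, 1912]
Count: 8


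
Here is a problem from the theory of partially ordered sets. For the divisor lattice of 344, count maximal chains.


A maximal chain goes from the minimum element to a maximal element via cover relations.
Counting all min-to-max paths in the cover graph.
Total maximal chains: 4


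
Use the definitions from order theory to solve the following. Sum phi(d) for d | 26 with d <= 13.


Divisors of 26 up to 13: [1, 2, 13]
phi values: [1, 1, 12]
Sum = 14


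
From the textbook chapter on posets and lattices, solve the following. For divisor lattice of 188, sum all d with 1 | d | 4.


Interval [1,4] in divisors of 188: [1, 2, 4]
Sum = 7


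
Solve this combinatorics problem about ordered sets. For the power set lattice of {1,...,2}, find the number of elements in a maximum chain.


A chain is a totally ordered subset; we count the number of elements in a maximum chain.
Compute, for each element x, the size of the longest chain ending at x:
  {}: 1
  {1}: 2
  {2}: 2
  {1,2}: 3
A maximum chain: {} < {1} < {1,2}
Number of elements in the longest chain: 3


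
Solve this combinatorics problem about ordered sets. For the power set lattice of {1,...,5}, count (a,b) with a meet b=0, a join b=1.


Complement pair (a,b): a meet b = bottom, a join b = top.
Here: A intersect B = {} and A union B = {1,...,5}.
Pairs found: ({},{1,2,3,4,5}), ({1},{2,3,4,5}), ({2},{1,3,4,5}), ({3},{1,2,4,5}), ... (28 more)
Total ordered pairs: 32


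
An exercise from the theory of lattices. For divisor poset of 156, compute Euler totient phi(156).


phi(n) = n * prod_{p|n} (1 - 1/p).
Prime divisors of 156: [2, 3, 13]
phi(156) = 156 * (1 - 1/2) * (1 - 1/3) * (1 - 1/13)
phi(156) = 48


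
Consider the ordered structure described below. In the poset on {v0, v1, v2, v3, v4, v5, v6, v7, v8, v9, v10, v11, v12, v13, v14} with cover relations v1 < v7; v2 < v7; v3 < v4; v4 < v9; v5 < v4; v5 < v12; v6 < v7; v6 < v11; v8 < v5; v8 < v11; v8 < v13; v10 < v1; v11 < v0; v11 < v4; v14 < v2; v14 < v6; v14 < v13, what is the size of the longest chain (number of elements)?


A chain is a totally ordered subset; we count the number of elements in a maximum chain.
Compute, for each element x, the size of the longest chain ending at x:
  v3: 1
  v8: 1
  v10: 1
  v14: 1
  v1: 2
  v2: 2
  ...
A maximum chain: v14 < v6 < v11 < v4 < v9
Number of elements in the longest chain: 5


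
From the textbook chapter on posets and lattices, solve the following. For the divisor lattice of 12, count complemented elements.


An element a is complemented if some b has a meet b = bottom, a join b = top.
a is complemented iff gcd(a, n/a)=1, i.e. a is a unitary divisor of 12.
Complemented elements: 1, 3, 4, 12
Count: 4


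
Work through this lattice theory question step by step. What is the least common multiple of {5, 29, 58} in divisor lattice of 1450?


In a divisor lattice, join = lcm (least common multiple).
Compute lcm iteratively: start with first element, then lcm(current, next).
Elements: [5, 29, 58]
lcm(5,29) = 145
lcm(145,58) = 290
Final lcm = 290


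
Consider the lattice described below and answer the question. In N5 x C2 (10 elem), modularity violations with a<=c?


Modular law: if a <= c then a v (b ^ c) = (a v b) ^ c.
Check all triples (a,b,c) with a <= c among 10 elements.
  e.g. a=(a,0), b=(c,0), c=(b,0): lhs=(a,0) != rhs=(b,0)
  e.g. a=(a,0), b=(c,1), c=(b,0): lhs=(a,0) != rhs=(b,0)
Total violating triples: 6


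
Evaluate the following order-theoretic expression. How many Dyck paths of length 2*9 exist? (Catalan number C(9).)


C(n) = C(2n, n) / (n+1).
C(18, 9) = 48620
C(9) = 48620 / 10 = 4862


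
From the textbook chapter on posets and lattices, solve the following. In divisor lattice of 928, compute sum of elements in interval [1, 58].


Interval [1,58] in divisors of 928: [1, 2, 29, 58]
Sum = 90


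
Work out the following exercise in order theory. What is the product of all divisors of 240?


Divisors of 240: [1, 2, 3, 4, 5, 6, 8, 10, 12, 15, 16, 20, 24, 30, 40, 48, 60, 80, 120, 240]
Product = n^(d(n)/2) = 240^(20/2)
Product = 634033809653760000000000


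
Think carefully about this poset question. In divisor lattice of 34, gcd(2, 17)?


Meet=gcd.
gcd(2,17)=1


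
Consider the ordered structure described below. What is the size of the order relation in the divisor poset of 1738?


The order relation is {(a,b) : a <= b}, reflexive so it includes (a,a).
Examples: (1,1), (1,11), (1,158), (1,1738), (1,2), ...
Total ordered pairs: 27


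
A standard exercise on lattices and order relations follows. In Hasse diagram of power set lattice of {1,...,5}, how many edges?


A cover relation a -< b holds when a < b with no c strictly between.
Cover relations:
  {} -< {1}
  {} -< {2}
  {} -< {3}
  {} -< {4}
  {} -< {5}
  {1} -< {1,2}
  {1} -< {1,3}
  {1} -< {1,4}
  ...72 more
Total: 80


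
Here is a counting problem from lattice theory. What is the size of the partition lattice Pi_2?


B(n) = number of set partitions of an n-element set.
B(n) satisfies the recurrence: B(n+1) = sum_k C(n,k)*B(k).
B(2) = 2


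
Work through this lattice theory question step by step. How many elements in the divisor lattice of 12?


Divisors of 12: [1, 2, 3, 4, 6, 12]
Count: 6


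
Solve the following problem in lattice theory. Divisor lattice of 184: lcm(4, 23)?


Join=lcm.
gcd(4,23)=1
lcm=92


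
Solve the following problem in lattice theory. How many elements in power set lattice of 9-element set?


Power set = 2^n.
2^9 = 512


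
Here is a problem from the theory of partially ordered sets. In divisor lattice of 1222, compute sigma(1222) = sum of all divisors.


sigma(n) = sum of divisors.
Divisors of 1222: [1, 2, 13, 26, 47, 94, 611, 1222]
Sum = 2016


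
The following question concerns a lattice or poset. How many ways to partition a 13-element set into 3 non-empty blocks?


S(n,k) = k*S(n-1,k) + S(n-1,k-1).
S(12,3) = 86526, S(12,2) = 2047
S(13,3) = 3*86526 + 2047 = 259578 + 2047
S(13,3) = 261625


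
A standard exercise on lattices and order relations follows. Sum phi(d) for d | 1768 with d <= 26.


Divisors of 1768 up to 26: [1, 2, 4, 8, 13, 17, 26]
phi values: [1, 1, 2, 4, 12, 16, 12]
Sum = 48


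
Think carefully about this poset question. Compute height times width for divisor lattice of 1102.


Height = length of longest chain minus 1; width = size of largest antichain.
A maximum chain: 1 | 29 | 551 | 1102  (height 3).
A maximum antichain: {2, 19, 29}  (width 3).
Product = 3 * 3 = 9


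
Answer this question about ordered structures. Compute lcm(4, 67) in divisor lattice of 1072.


In a divisor lattice, join = lcm (least common multiple).
gcd(4,67) = 1
lcm(4,67) = 4*67/gcd = 268/1 = 268


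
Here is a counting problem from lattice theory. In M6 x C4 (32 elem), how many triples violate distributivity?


Distributive law: a ^ (b v c) = (a ^ b) v (a ^ c).
Check all 32^3 = 32768 ordered triples (a,b,c).
  e.g. a=(a1,0), b=(a2,0), c=(a3,0): lhs=(a1,0) != rhs=(0,0)
  e.g. a=(a1,0), b=(a2,0), c=(a3,1): lhs=(a1,0) != rhs=(0,0)
Total violating triples: 7680


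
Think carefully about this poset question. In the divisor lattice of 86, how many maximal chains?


A maximal chain goes from the minimum element to a maximal element via cover relations.
Counting all min-to-max paths in the cover graph.
Total maximal chains: 2


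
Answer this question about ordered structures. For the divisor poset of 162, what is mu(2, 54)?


In a divisor lattice, mu(a,b) = mu(b/a) where mu is the classical Mobius function.
b/a = 54/2 = 27
Prime factorization of 27: primes [3]
27 is not squarefree, so mu(27) = 0


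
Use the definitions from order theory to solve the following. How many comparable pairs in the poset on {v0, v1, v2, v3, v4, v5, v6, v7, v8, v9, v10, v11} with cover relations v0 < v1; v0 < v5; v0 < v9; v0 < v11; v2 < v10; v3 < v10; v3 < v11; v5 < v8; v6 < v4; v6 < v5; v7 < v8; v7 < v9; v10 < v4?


A comparable pair {a,b} has a < b or b < a in the order.
Count unordered pairs where one element is strictly below the other.
Examples: {v0,v1}, {v0,v5}, {v0,v8}, {v0,v9}, ...
Total comparable pairs: 17


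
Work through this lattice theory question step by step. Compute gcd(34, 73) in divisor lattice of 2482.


In a divisor lattice, meet = gcd (greatest common divisor).
By Euclidean algorithm or factoring: gcd(34,73) = 1


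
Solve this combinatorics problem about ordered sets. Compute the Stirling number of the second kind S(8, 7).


S(n,k) = k*S(n-1,k) + S(n-1,k-1).
S(7,7) = 1, S(7,6) = 21
S(8,7) = 7*1 + 21 = 7 + 21
S(8,7) = 28


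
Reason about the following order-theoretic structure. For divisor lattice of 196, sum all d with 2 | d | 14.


Interval [2,14] in divisors of 196: [2, 14]
Sum = 16


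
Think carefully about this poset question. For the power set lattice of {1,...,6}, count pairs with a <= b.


The order relation is {(a,b) : a <= b}, reflexive so it includes (a,a).
Examples: ({},{}), ({},{1,2}), ({},{1,2,3}), ({},{1,2,3,4}), ({},{1,2,3,4,5}), ...
Total ordered pairs: 729


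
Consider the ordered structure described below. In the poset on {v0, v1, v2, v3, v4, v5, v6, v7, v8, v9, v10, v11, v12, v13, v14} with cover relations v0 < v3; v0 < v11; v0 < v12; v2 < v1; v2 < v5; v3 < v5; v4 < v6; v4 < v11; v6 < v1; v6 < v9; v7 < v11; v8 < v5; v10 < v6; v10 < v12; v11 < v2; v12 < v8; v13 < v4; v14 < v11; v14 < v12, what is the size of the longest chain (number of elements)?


A chain is a totally ordered subset; we count the number of elements in a maximum chain.
Compute, for each element x, the size of the longest chain ending at x:
  v0: 1
  v7: 1
  v10: 1
  v13: 1
  v14: 1
  v3: 2
  ...
A maximum chain: v13 < v4 < v11 < v2 < v1
Number of elements in the longest chain: 5


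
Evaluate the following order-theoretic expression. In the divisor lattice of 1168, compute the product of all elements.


Divisors of 1168: [1, 2, 4, 8, 16, 73, 146, 292, 584, 1168]
Product = n^(d(n)/2) = 1168^(10/2)
Product = 2173773118701568


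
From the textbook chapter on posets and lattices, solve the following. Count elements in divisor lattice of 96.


Divisors of 96: [1, 2, 3, 4, 6, 8, 12, 16, 24, 32, 48, 96]
Count: 12


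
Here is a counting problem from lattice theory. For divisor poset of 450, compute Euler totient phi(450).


phi(n) = n * prod_{p|n} (1 - 1/p).
Prime divisors of 450: [2, 3, 5]
phi(450) = 450 * (1 - 1/2) * (1 - 1/3) * (1 - 1/5)
phi(450) = 120


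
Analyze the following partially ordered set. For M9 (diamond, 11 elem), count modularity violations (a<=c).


Modular law: if a <= c then a v (b ^ c) = (a v b) ^ c.
Check all triples (a,b,c) with a <= c among 11 elements.
This lattice is modular (diamonds M_m and their chain-products are modular).
Total violating triples: 0


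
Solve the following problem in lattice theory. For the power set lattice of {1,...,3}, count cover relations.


A cover relation a -< b holds when a < b with no c strictly between.
Cover relations:
  {} -< {1}
  {} -< {2}
  {} -< {3}
  {1} -< {1,2}
  {1} -< {1,3}
  {2} -< {1,2}
  {2} -< {2,3}
  {3} -< {1,3}
  ...4 more
Total: 12


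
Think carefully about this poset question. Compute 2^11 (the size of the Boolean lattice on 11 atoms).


Power set = 2^n.
2^11 = 2048


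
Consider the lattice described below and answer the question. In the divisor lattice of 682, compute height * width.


Height = length of longest chain minus 1; width = size of largest antichain.
A maximum chain: 1 | 31 | 341 | 682  (height 3).
A maximum antichain: {2, 11, 31}  (width 3).
Product = 3 * 3 = 9
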